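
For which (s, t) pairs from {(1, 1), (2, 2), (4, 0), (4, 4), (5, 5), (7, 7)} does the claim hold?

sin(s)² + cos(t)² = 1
Testing each pair:
(1, 1): LHS = cos(1)² + sin(1)² = 1, RHS = 1 → holds
(2, 2): LHS = cos(2)² + sin(2)² = 1, RHS = 1 → holds
(4, 0): LHS = sin(4)² + 1 ≈ 1.573, RHS = 1 → fails
(4, 4): LHS = cos(4)² + sin(4)² = 1, RHS = 1 → holds
(5, 5): LHS = cos(5)² + sin(5)² = 1, RHS = 1 → holds
(7, 7): LHS = sin(7)² + cos(7)² = 1, RHS = 1 → holds

5 of 6 pairs satisfy the claim.

Answer: (1, 1), (2, 2), (4, 4), (5, 5), (7, 7)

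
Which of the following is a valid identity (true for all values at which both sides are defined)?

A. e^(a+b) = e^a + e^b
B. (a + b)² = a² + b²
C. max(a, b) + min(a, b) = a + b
A: fails at (1, 2) — LHS = e^3 ≈ 20.09, RHS = e + e^2 ≈ 10.11.
B: fails at (1, 2) — LHS = 9, RHS = 5.
C: holds — e.g. at (1, 4), both sides equal 5.

Answer: C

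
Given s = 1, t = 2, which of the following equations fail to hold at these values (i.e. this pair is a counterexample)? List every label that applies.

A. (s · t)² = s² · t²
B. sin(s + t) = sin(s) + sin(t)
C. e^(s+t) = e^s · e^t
Evaluating each claim at the given values:
A. LHS = 4, RHS = 4 → holds here (LHS = RHS)
B. LHS = sin(3) ≈ 0.1411, RHS = sin(1) + sin(2) ≈ 1.751 → fails here (LHS ≠ RHS)
C. LHS = e^3 ≈ 20.09, RHS = e^3 ≈ 20.09 → holds here (LHS = RHS)

Answer: B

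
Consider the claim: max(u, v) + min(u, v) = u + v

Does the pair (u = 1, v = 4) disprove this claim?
No

Substituting u = 1, v = 4:
LHS = max(1, 4) + min(1, 4) = 5
RHS = 1 + 4 = 5

The sides agree, so this pair does not disprove the claim.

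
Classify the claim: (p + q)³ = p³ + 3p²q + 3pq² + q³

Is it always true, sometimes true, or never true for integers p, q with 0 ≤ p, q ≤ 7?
Always true

The identity holds for every pair in the range. For instance at (p, q) = (1, 6): both sides equal 343.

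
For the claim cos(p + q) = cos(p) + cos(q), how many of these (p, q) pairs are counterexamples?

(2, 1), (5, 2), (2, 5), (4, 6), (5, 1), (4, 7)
Testing each pair:
(2, 1): LHS = cos(3) ≈ -0.99, RHS = cos(2) + cos(1) ≈ 0.1242 → counterexample
(5, 2): LHS = cos(7) ≈ 0.7539, RHS = cos(2) + cos(5) ≈ -0.1325 → counterexample
(2, 5): LHS = cos(7) ≈ 0.7539, RHS = cos(2) + cos(5) ≈ -0.1325 → counterexample
(4, 6): LHS = cos(10) ≈ -0.8391, RHS = cos(4) + cos(6) ≈ 0.3065 → counterexample
(5, 1): LHS = cos(6) ≈ 0.9602, RHS = cos(5) + cos(1) ≈ 0.824 → counterexample
(4, 7): LHS = cos(11) ≈ 0.004426, RHS = cos(4) + cos(7) ≈ 0.1003 → counterexample

That makes 6 counterexamples.

Answer: 6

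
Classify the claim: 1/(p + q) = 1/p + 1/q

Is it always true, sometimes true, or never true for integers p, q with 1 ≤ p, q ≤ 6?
Never true

The claim fails for every pair in the range. For instance at (p, q) = (4, 6): LHS = 1/10, RHS = 5/12.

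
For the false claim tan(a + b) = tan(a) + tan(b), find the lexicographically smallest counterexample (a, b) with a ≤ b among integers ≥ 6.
Substituting (6, 6) into the claim:
LHS = tan(6 + 6) = tan(12) ≈ -0.6359
RHS = tan(6) + tan(6) = 2·tan(6) ≈ -0.582

Since LHS ≠ RHS, this pair disproves the claim, and no lexicographically smaller pair (a ≤ b, integers ≥ 6) does.

For instance (7, 9) is also a counterexample (LHS = tan(16) ≈ 0.3006, RHS = tan(9) + tan(7) ≈ 0.4191), but it's lexicographically larger.

Answer: (a, b) = (6, 6)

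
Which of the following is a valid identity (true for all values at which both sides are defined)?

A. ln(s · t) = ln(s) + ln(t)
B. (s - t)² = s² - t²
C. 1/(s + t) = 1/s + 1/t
A: holds — e.g. at (2, 7), both sides equal ln(14) ≈ 2.639.
B: fails at (6, 7) — LHS = 1, RHS = -13.
C: fails at (3, 5) — LHS = 1/8, RHS = 8/15.

Answer: A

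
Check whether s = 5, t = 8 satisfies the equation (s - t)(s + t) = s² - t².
Substituting s = 5, t = 8:

LHS = (5 - 8)(5 + 8) = -39
RHS = 5² - 8² = -39

LHS = RHS, so the equation holds at this point.

Answer: Holds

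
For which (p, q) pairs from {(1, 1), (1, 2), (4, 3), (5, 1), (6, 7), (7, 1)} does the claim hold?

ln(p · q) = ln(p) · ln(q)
Testing each pair:
(1, 1): LHS = 0, RHS = 0 → holds
(1, 2): LHS = ln(2) ≈ 0.6931, RHS = 0 → fails
(4, 3): LHS = ln(12) ≈ 2.485, RHS = ln(3)·ln(4) ≈ 1.523 → fails
(5, 1): LHS = ln(5) ≈ 1.609, RHS = 0 → fails
(6, 7): LHS = ln(42) ≈ 3.738, RHS = ln(6)·ln(7) ≈ 3.487 → fails
(7, 1): LHS = ln(7) ≈ 1.946, RHS = 0 → fails

1 of 6 pairs satisfies the claim.

Answer: (1, 1)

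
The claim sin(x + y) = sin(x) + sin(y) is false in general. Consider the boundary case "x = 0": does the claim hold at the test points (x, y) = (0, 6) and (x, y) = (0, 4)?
Yes, holds at both test points

At (0, 6): LHS = sin(6) ≈ -0.2794, RHS = sin(6) ≈ -0.2794 → equal
At (0, 4): LHS = sin(4) ≈ -0.7568, RHS = sin(4) ≈ -0.7568 → equal

So the claim does hold at both of these boundary points, even though it is not an identity.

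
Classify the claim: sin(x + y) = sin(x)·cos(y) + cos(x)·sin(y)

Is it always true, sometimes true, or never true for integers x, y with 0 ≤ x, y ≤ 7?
Always true

The identity holds for every pair in the range. For instance at (x, y) = (2, 2): both sides equal sin(4) ≈ -0.7568.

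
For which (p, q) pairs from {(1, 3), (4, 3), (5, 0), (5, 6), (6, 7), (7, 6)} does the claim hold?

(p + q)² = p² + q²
Testing each pair:
(1, 3): LHS = 16, RHS = 10 → fails
(4, 3): LHS = 49, RHS = 25 → fails
(5, 0): LHS = 25, RHS = 25 → holds
(5, 6): LHS = 121, RHS = 61 → fails
(6, 7): LHS = 169, RHS = 85 → fails
(7, 6): LHS = 169, RHS = 85 → fails

1 of 6 pairs satisfies the claim.

Answer: (5, 0)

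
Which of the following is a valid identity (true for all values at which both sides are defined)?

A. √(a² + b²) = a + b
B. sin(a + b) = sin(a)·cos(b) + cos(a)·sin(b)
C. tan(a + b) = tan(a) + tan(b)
B

A: fails at (4, 6) — LHS = 2·√(13) ≈ 7.211, RHS = 10.
B: holds — e.g. at (5, 8), both sides equal sin(13) ≈ 0.4202.
C: fails at (3, 4) — LHS = tan(7) ≈ 0.8714, RHS = tan(3) + tan(4) ≈ 1.015.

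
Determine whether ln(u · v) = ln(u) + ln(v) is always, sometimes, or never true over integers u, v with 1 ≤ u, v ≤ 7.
The identity holds for every pair in the range. For instance at (u, v) = (7, 4): both sides equal ln(28) ≈ 3.332.

Answer: Always true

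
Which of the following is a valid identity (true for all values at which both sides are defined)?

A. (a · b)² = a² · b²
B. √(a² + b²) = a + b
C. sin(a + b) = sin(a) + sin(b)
A: holds — e.g. at (4, 5), both sides equal 400.
B: fails at (2, 4) — LHS = 2·√(5) ≈ 4.472, RHS = 6.
C: fails at (1, 4) — LHS = sin(5) ≈ -0.9589, RHS = sin(4) + sin(1) ≈ 0.08467.

Answer: A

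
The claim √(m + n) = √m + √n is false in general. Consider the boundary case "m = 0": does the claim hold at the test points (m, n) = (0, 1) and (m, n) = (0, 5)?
Yes, holds at both test points

At (0, 1): LHS = 1, RHS = 1 → equal
At (0, 5): LHS = √(5) ≈ 2.236, RHS = √(5) ≈ 2.236 → equal

So the claim does hold at both of these boundary points, even though it is not an identity.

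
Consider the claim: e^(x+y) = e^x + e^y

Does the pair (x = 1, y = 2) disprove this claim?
Substituting x = 1, y = 2:
LHS = e^(1+2) = e^3 ≈ 20.09
RHS = e^1 + e^2 = e + e^2 ≈ 10.11

Since LHS ≠ RHS, this pair disproves the claim.

Answer: Yes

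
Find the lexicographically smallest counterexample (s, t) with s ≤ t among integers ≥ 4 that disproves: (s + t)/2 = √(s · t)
(s, t) = (4, 5)

At (4, 4): both sides equal 4, so it holds there.

Substituting (4, 5) into the claim:
LHS = (4 + 5)/2 = 9/2
RHS = √(4 · 5) = 2·√(5) ≈ 4.472

Since LHS ≠ RHS, this pair disproves the claim, and no lexicographically smaller pair (s ≤ t, integers ≥ 4) does.

For instance (4, 11) is also a counterexample (LHS = 15/2, RHS = 2·√(11) ≈ 6.633), but it's lexicographically larger.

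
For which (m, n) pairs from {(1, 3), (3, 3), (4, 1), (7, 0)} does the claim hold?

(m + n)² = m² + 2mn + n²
All pairs

Testing each pair:
(1, 3): LHS = 16, RHS = 16 → holds
(3, 3): LHS = 36, RHS = 36 → holds
(4, 1): LHS = 25, RHS = 25 → holds
(7, 0): LHS = 49, RHS = 49 → holds

Every pair satisfies the claim.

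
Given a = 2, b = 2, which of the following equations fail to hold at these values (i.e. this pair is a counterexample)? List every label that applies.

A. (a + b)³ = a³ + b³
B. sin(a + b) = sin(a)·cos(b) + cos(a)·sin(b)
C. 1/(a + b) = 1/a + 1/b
A, C

Evaluating each claim at the given values:
A. LHS = 64, RHS = 16 → fails here (LHS ≠ RHS)
B. LHS = sin(4) ≈ -0.7568, RHS = 2·sin(2)·cos(2) ≈ -0.7568 → holds here (LHS = RHS)
C. LHS = 1/4, RHS = 1 → fails here (LHS ≠ RHS)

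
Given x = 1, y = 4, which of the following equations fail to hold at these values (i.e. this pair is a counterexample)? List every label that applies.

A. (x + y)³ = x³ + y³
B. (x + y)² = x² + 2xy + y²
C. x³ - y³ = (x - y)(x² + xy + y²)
Evaluating each claim at the given values:
A. LHS = 125, RHS = 65 → fails here (LHS ≠ RHS)
B. LHS = 25, RHS = 25 → holds here (LHS = RHS)
C. LHS = -63, RHS = -63 → holds here (LHS = RHS)

Answer: A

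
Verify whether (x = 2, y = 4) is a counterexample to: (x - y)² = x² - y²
Substituting x = 2, y = 4:
LHS = (2 - 4)² = 4
RHS = 2² - 4² = -12

Since LHS ≠ RHS, this pair disproves the claim.

Answer: Yes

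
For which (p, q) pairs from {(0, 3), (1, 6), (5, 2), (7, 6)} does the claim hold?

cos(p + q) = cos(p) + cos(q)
Testing each pair:
(0, 3): LHS = cos(3) ≈ -0.99, RHS = cos(3) + 1 ≈ 0.01001 → fails
(1, 6): LHS = cos(7) ≈ 0.7539, RHS = cos(1) + cos(6) ≈ 1.5 → fails
(5, 2): LHS = cos(7) ≈ 0.7539, RHS = cos(2) + cos(5) ≈ -0.1325 → fails
(7, 6): LHS = cos(13) ≈ 0.9074, RHS = cos(7) + cos(6) ≈ 1.714 → fails

No pair satisfies the claim.

Answer: None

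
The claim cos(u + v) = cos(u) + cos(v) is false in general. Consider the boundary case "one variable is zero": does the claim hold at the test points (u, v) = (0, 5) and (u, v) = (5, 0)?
No, fails at both test points

At (0, 5): LHS = cos(5) ≈ 0.2837 ≠ RHS = cos(5) + 1 ≈ 1.284
At (5, 0): LHS = cos(5) ≈ 0.2837 ≠ RHS = cos(5) + 1 ≈ 1.284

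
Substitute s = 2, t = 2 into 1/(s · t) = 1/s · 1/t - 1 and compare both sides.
LHS = 1/(2 · 2) = 1/4
RHS = 1/2 · 1/2 - 1 = -3/4

LHS ≠ RHS, so the equation does not hold here.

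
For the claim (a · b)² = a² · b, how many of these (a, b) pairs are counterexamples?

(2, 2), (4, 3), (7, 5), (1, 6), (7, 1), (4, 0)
Testing each pair:
(2, 2): LHS = 16, RHS = 8 → counterexample
(4, 3): LHS = 144, RHS = 48 → counterexample
(7, 5): LHS = 1225, RHS = 245 → counterexample
(1, 6): LHS = 36, RHS = 6 → counterexample
(7, 1): LHS = 49, RHS = 49 → satisfies claim
(4, 0): LHS = 0, RHS = 0 → satisfies claim

That makes 4 counterexamples.

Answer: 4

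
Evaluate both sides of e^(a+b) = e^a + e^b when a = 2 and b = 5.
LHS = e^(2+5) = e^7 ≈ 1097
RHS = e^2 + e^5 ≈ 155.8

LHS ≠ RHS (they differ by about 940.8), so the equation does not hold here.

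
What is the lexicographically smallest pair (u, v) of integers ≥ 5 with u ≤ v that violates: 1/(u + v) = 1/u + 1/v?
(u, v) = (5, 5)

Substituting (5, 5) into the claim:
LHS = 1/(5 + 5) = 1/10
RHS = 1/5 + 1/5 = 2/5

Since LHS ≠ RHS, this pair disproves the claim, and no lexicographically smaller pair (u ≤ v, integers ≥ 5) does.

For instance (7, 10) is also a counterexample (LHS = 1/17, RHS = 17/70), but it's lexicographically larger.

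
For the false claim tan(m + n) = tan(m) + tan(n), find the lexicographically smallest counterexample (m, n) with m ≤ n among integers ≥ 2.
Substituting (2, 2) into the claim:
LHS = tan(2 + 2) = tan(4) ≈ 1.158
RHS = tan(2) + tan(2) = 2·tan(2) ≈ -4.37

Since LHS ≠ RHS, this pair disproves the claim, and no lexicographically smaller pair (m ≤ n, integers ≥ 2) does.

For instance (4, 7) is also a counterexample (LHS = tan(11) ≈ -226, RHS = tan(7) + tan(4) ≈ 2.029), but it's lexicographically larger.

Answer: (m, n) = (2, 2)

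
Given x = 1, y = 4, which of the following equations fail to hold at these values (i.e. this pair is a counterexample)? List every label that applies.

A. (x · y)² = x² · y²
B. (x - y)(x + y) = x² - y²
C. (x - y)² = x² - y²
Evaluating each claim at the given values:
A. LHS = 16, RHS = 16 → holds here (LHS = RHS)
B. LHS = -15, RHS = -15 → holds here (LHS = RHS)
C. LHS = 9, RHS = -15 → fails here (LHS ≠ RHS)

Answer: C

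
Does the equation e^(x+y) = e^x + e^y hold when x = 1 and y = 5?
Fails

Substituting x = 1, y = 5:

LHS = e^(1+5) = e^6 ≈ 403.4
RHS = e^1 + e^5 = e + e^5 ≈ 151.1

LHS ≠ RHS, so the equation does not hold at this point.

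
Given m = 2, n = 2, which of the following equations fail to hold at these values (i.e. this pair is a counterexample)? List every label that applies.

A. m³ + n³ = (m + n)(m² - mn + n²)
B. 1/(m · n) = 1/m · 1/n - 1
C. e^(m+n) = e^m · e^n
Evaluating each claim at the given values:
A. LHS = 16, RHS = 16 → holds here (LHS = RHS)
B. LHS = 1/4, RHS = -3/4 → fails here (LHS ≠ RHS)
C. LHS = e^4 ≈ 54.6, RHS = e^4 ≈ 54.6 → holds here (LHS = RHS)

Answer: B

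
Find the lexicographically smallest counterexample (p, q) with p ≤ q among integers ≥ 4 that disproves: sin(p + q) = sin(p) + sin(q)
Substituting (4, 4) into the claim:
LHS = sin(4 + 4) = sin(8) ≈ 0.9894
RHS = sin(4) + sin(4) = 2·sin(4) ≈ -1.514

Since LHS ≠ RHS, this pair disproves the claim, and no lexicographically smaller pair (p ≤ q, integers ≥ 4) does.

For instance (7, 7) is also a counterexample (LHS = sin(14) ≈ 0.9906, RHS = 2·sin(7) ≈ 1.314), but it's lexicographically larger.

Answer: (p, q) = (4, 4)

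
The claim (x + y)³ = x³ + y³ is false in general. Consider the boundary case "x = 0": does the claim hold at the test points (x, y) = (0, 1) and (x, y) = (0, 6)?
Yes, holds at both test points

At (0, 1): LHS = 1, RHS = 1 → equal
At (0, 6): LHS = 216, RHS = 216 → equal

So the claim does hold at both of these boundary points, even though it is not an identity.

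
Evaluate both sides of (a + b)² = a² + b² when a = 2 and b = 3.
LHS = (2 + 3)² = 25
RHS = 2² + 3² = 13

LHS ≠ RHS, so the equation does not hold here.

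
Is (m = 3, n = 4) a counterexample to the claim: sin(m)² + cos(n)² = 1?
Substituting m = 3, n = 4:
LHS = sin(3)² + cos(4)² ≈ 0.4472
RHS = 1

Since LHS ≠ RHS, this pair disproves the claim.

Answer: Yes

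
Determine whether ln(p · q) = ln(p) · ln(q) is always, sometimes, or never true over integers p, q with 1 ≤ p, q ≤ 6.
It holds at (p, q) = (1, 1) (both sides equal 0), but fails at (p, q) = (1, 6) (LHS = ln(6) ≈ 1.792, RHS = 0).

Answer: Sometimes true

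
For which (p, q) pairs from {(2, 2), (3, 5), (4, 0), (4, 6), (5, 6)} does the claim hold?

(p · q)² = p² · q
(4, 0)

Testing each pair:
(2, 2): LHS = 16, RHS = 8 → fails
(3, 5): LHS = 225, RHS = 45 → fails
(4, 0): LHS = 0, RHS = 0 → holds
(4, 6): LHS = 576, RHS = 96 → fails
(5, 6): LHS = 900, RHS = 150 → fails

1 of 5 pairs satisfies the claim.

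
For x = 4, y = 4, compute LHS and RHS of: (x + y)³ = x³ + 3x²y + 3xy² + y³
LHS = (4 + 4)³ = 512
RHS = 4³ + 3·4²·4 + 3·4·4² + 4³ = 512

LHS = RHS: the two sides agree.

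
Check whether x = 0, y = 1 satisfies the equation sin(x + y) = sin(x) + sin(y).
Holds

Substituting x = 0, y = 1:

LHS = sin(0 + 1) = sin(1) ≈ 0.8415
RHS = sin(0) + sin(1) = sin(1) ≈ 0.8415

LHS = RHS, so the equation holds at this point.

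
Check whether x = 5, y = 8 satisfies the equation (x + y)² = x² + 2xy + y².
Substituting x = 5, y = 8:

LHS = (5 + 8)² = 169
RHS = 5² + 2·5·8 + 8² = 169

LHS = RHS, so the equation holds at this point.

Answer: Holds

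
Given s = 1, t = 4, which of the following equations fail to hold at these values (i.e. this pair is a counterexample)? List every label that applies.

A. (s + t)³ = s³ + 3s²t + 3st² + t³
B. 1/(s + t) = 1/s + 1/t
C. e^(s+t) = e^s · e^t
Evaluating each claim at the given values:
A. LHS = 125, RHS = 125 → holds here (LHS = RHS)
B. LHS = 1/5, RHS = 5/4 → fails here (LHS ≠ RHS)
C. LHS = e^5 ≈ 148.4, RHS = e^5 ≈ 148.4 → holds here (LHS = RHS)

Answer: B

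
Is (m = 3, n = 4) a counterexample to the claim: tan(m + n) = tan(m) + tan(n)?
Substituting m = 3, n = 4:
LHS = tan(3 + 4) = tan(7) ≈ 0.8714
RHS = tan(3) + tan(4) ≈ 1.015

Since LHS ≠ RHS, this pair disproves the claim.

Answer: Yes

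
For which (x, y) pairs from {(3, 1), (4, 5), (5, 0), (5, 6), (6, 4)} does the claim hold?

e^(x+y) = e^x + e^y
None

Testing each pair:
(3, 1): LHS = e^4 ≈ 54.6, RHS = e + e^3 ≈ 22.8 → fails
(4, 5): LHS = e^9 ≈ 8103, RHS = e^4 + e^5 ≈ 203 → fails
(5, 0): LHS = e^5 ≈ 148.4, RHS = 1 + e^5 ≈ 149.4 → fails
(5, 6): LHS = e^11 ≈ 59874.1, RHS = e^5 + e^6 ≈ 551.8 → fails
(6, 4): LHS = e^10 ≈ 22026.5, RHS = e^4 + e^6 ≈ 458 → fails

No pair satisfies the claim.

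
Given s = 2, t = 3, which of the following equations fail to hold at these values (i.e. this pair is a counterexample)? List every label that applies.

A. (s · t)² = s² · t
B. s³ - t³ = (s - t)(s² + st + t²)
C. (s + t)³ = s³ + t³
A, C

Evaluating each claim at the given values:
A. LHS = 36, RHS = 12 → fails here (LHS ≠ RHS)
B. LHS = -19, RHS = -19 → holds here (LHS = RHS)
C. LHS = 125, RHS = 35 → fails here (LHS ≠ RHS)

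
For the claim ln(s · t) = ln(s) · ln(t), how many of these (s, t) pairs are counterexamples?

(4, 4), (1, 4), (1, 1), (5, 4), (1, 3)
Testing each pair:
(4, 4): LHS = ln(16) ≈ 2.773, RHS = ln(4)² ≈ 1.922 → counterexample
(1, 4): LHS = ln(4) ≈ 1.386, RHS = 0 → counterexample
(1, 1): LHS = 0, RHS = 0 → satisfies claim
(5, 4): LHS = ln(20) ≈ 2.996, RHS = ln(4)·ln(5) ≈ 2.231 → counterexample
(1, 3): LHS = ln(3) ≈ 1.099, RHS = 0 → counterexample

That makes 4 counterexamples.

Answer: 4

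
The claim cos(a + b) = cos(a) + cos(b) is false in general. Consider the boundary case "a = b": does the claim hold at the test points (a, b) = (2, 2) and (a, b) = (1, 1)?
At (2, 2): LHS = cos(4) ≈ -0.6536 ≠ RHS = 2·cos(2) ≈ -0.8323
At (1, 1): LHS = cos(2) ≈ -0.4161 ≠ RHS = 2·cos(1) ≈ 1.081

Answer: No, fails at both test points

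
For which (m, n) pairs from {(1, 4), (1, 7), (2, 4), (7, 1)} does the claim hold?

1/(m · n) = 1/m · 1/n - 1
None

Testing each pair:
(1, 4): LHS = 1/4, RHS = -3/4 → fails
(1, 7): LHS = 1/7, RHS = -6/7 → fails
(2, 4): LHS = 1/8, RHS = -7/8 → fails
(7, 1): LHS = 1/7, RHS = -6/7 → fails

No pair satisfies the claim.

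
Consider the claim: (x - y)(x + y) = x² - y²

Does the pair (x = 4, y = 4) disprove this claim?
Substituting x = 4, y = 4:
LHS = (4 - 4)(4 + 4) = 0
RHS = 4² - 4² = 0

The sides agree, so this pair does not disprove the claim.

Answer: No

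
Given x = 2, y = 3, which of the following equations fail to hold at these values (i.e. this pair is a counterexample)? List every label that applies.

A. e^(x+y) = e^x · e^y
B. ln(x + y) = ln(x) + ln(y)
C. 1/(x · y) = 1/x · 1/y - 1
B, C

Evaluating each claim at the given values:
A. LHS = e^5 ≈ 148.4, RHS = e^5 ≈ 148.4 → holds here (LHS = RHS)
B. LHS = ln(5) ≈ 1.609, RHS = ln(2) + ln(3) ≈ 1.792 → fails here (LHS ≠ RHS)
C. LHS = 1/6, RHS = -5/6 → fails here (LHS ≠ RHS)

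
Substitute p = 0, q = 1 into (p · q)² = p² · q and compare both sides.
LHS = (0 · 1)² = 0
RHS = 0² · 1 = 0

LHS = RHS: the two sides agree.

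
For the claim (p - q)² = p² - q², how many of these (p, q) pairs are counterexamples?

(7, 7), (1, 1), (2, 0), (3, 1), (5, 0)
1

Testing each pair:
(7, 7): LHS = 0, RHS = 0 → satisfies claim
(1, 1): LHS = 0, RHS = 0 → satisfies claim
(2, 0): LHS = 4, RHS = 4 → satisfies claim
(3, 1): LHS = 4, RHS = 8 → counterexample
(5, 0): LHS = 25, RHS = 25 → satisfies claim

That makes 1 counterexample.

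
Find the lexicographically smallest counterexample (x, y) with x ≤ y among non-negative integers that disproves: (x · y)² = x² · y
(x, y) = (1, 2)

At (1, 1): both sides equal 1, so it holds there.

Substituting (1, 2) into the claim:
LHS = (1 · 2)² = 4
RHS = 1² · 2 = 2

Since LHS ≠ RHS, this pair disproves the claim, and no lexicographically smaller pair (x ≤ y, non-negative integers) does.

For instance (2, 6) is also a counterexample (LHS = 144, RHS = 24), but it's lexicographically larger.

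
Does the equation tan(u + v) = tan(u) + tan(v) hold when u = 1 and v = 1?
Fails

Substituting u = 1, v = 1:

LHS = tan(1 + 1) = tan(2) ≈ -2.185
RHS = tan(1) + tan(1) = 2·tan(1) ≈ 3.115

LHS ≠ RHS, so the equation does not hold at this point.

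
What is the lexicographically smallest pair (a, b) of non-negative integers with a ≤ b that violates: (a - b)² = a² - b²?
(a, b) = (0, 1)

Substituting (0, 1) into the claim:
LHS = (0 - 1)² = 1
RHS = 0² - 1² = -1

Since LHS ≠ RHS, this pair disproves the claim, and no lexicographically smaller pair (a ≤ b, non-negative integers) does.

For instance (0, 7) is also a counterexample (LHS = 49, RHS = -49), but it's lexicographically larger.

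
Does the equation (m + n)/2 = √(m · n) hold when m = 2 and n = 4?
Fails

Substituting m = 2, n = 4:

LHS = (2 + 4)/2 = 3
RHS = √(2 · 4) = 2·√(2) ≈ 2.828

LHS ≠ RHS, so the equation does not hold at this point.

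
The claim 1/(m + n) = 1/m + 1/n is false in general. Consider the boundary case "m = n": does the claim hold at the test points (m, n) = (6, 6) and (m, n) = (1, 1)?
No, fails at both test points

At (6, 6): LHS = 1/12 ≠ RHS = 1/3
At (1, 1): LHS = 1/2 ≠ RHS = 2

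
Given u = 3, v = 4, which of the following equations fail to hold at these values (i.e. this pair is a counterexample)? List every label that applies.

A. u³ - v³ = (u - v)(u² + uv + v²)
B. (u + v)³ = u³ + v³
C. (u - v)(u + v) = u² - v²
Evaluating each claim at the given values:
A. LHS = -37, RHS = -37 → holds here (LHS = RHS)
B. LHS = 343, RHS = 91 → fails here (LHS ≠ RHS)
C. LHS = -7, RHS = -7 → holds here (LHS = RHS)

Answer: B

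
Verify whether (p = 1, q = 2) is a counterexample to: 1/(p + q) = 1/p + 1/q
Yes

Substituting p = 1, q = 2:
LHS = 1/(1 + 2) = 1/3
RHS = 1/1 + 1/2 = 3/2

Since LHS ≠ RHS, this pair disproves the claim.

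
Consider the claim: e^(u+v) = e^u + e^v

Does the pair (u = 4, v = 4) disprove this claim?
Yes

Substituting u = 4, v = 4:
LHS = e^(4+4) = e^8 ≈ 2981
RHS = e^4 + e^4 = 2·e^4 ≈ 109.2

Since LHS ≠ RHS, this pair disproves the claim.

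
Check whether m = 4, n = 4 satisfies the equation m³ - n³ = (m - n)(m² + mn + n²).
Holds

Substituting m = 4, n = 4:

LHS = 4³ - 4³ = 0
RHS = (4 - 4)(4² + 4·4 + 4²) = 0

LHS = RHS, so the equation holds at this point.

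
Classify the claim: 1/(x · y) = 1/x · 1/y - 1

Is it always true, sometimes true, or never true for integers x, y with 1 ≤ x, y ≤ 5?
Never true

The claim fails for every pair in the range. For instance at (x, y) = (4, 5): LHS = 1/20, RHS = -19/20.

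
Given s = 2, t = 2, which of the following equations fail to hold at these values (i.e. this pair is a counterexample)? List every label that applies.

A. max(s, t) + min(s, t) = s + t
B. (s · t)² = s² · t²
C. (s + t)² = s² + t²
Evaluating each claim at the given values:
A. LHS = 4, RHS = 4 → holds here (LHS = RHS)
B. LHS = 16, RHS = 16 → holds here (LHS = RHS)
C. LHS = 16, RHS = 8 → fails here (LHS ≠ RHS)

Answer: C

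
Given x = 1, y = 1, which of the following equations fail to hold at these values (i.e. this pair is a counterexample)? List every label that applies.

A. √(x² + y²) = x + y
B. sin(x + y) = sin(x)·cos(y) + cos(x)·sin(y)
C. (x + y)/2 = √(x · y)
Evaluating each claim at the given values:
A. LHS = √(2) ≈ 1.414, RHS = 2 → fails here (LHS ≠ RHS)
B. LHS = sin(2) ≈ 0.9093, RHS = 2·sin(1)·cos(1) ≈ 0.9093 → holds here (LHS = RHS)
C. LHS = 1, RHS = 1 → holds here (LHS = RHS)

Answer: A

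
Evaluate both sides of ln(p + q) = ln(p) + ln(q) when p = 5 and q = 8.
LHS = ln(5 + 8) = ln(13) ≈ 2.565
RHS = ln(5) + ln(8) ≈ 3.689

LHS ≠ RHS (they differ by about 1.124), so the equation does not hold here.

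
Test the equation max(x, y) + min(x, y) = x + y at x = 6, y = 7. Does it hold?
Substituting x = 6, y = 7:

LHS = max(6, 7) + min(6, 7) = 13
RHS = 6 + 7 = 13

LHS = RHS, so the equation holds at this point.

Answer: Holds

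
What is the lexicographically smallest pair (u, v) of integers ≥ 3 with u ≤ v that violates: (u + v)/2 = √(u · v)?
(u, v) = (3, 4)

At (3, 3): both sides equal 3, so it holds there.

Substituting (3, 4) into the claim:
LHS = (3 + 4)/2 = 7/2
RHS = √(3 · 4) = 2·√(3) ≈ 3.464

Since LHS ≠ RHS, this pair disproves the claim, and no lexicographically smaller pair (u ≤ v, integers ≥ 3) does.

For instance (4, 7) is also a counterexample (LHS = 11/2, RHS = 2·√(7) ≈ 5.292), but it's lexicographically larger.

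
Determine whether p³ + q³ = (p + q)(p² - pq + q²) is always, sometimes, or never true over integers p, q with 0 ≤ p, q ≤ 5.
Always true

The identity holds for every pair in the range. For instance at (p, q) = (2, 3): both sides equal 35.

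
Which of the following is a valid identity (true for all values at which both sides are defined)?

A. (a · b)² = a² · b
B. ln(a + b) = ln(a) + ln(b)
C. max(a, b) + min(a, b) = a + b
C

A: fails at (1, 3) — LHS = 9, RHS = 3.
B: fails at (4, 6) — LHS = ln(10) ≈ 2.303, RHS = ln(4) + ln(6) ≈ 3.178.
C: holds — e.g. at (1, 4), both sides equal 5.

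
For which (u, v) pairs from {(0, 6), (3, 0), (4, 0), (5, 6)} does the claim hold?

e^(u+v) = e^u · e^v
All pairs

Testing each pair:
(0, 6): LHS = e^6 ≈ 403.4, RHS = e^6 ≈ 403.4 → holds
(3, 0): LHS = e^3 ≈ 20.09, RHS = e^3 ≈ 20.09 → holds
(4, 0): LHS = e^4 ≈ 54.6, RHS = e^4 ≈ 54.6 → holds
(5, 6): LHS = e^11 ≈ 59874.1, RHS = e^11 ≈ 59874.1 → holds

Every pair satisfies the claim.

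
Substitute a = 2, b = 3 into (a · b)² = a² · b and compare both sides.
LHS = (2 · 3)² = 36
RHS = 2² · 3 = 12

LHS ≠ RHS, so the equation does not hold here.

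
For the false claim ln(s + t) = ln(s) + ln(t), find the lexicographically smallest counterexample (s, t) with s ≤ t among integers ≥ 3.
(s, t) = (3, 3)

Substituting (3, 3) into the claim:
LHS = ln(3 + 3) = ln(6) ≈ 1.792
RHS = ln(3) + ln(3) = 2·ln(3) ≈ 2.197

Since LHS ≠ RHS, this pair disproves the claim, and no lexicographically smaller pair (s ≤ t, integers ≥ 3) does.

For instance (7, 10) is also a counterexample (LHS = ln(17) ≈ 2.833, RHS = ln(7) + ln(10) ≈ 4.248), but it's lexicographically larger.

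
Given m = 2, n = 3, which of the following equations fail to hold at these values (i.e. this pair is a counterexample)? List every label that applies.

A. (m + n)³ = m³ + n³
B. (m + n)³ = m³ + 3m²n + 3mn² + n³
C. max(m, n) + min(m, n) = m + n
Evaluating each claim at the given values:
A. LHS = 125, RHS = 35 → fails here (LHS ≠ RHS)
B. LHS = 125, RHS = 125 → holds here (LHS = RHS)
C. LHS = 5, RHS = 5 → holds here (LHS = RHS)

Answer: A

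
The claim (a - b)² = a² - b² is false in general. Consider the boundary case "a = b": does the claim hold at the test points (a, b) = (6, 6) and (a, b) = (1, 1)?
At (6, 6): LHS = 0, RHS = 0 → equal
At (1, 1): LHS = 0, RHS = 0 → equal

So the claim does hold at both of these boundary points, even though it is not an identity.

Answer: Yes, holds at both test points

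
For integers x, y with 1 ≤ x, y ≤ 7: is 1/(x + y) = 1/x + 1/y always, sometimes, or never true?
Never true

The claim fails for every pair in the range. For instance at (x, y) = (1, 6): LHS = 1/7, RHS = 7/6.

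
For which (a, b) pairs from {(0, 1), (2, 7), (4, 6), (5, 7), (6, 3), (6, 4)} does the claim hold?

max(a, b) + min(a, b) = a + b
All pairs

Testing each pair:
(0, 1): LHS = 1, RHS = 1 → holds
(2, 7): LHS = 9, RHS = 9 → holds
(4, 6): LHS = 10, RHS = 10 → holds
(5, 7): LHS = 12, RHS = 12 → holds
(6, 3): LHS = 9, RHS = 9 → holds
(6, 4): LHS = 10, RHS = 10 → holds

Every pair satisfies the claim.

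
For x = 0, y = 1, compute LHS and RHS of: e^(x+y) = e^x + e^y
LHS = e^(0+1) = e ≈ 2.718
RHS = e^0 + e^1 = 1 + e ≈ 3.718

LHS ≠ RHS (they differ by about 1), so the equation does not hold here.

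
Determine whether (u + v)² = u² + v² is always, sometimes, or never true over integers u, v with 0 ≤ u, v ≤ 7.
It holds at (u, v) = (0, 6) (both sides equal 36), but fails at (u, v) = (1, 2) (LHS = 9, RHS = 5).

Answer: Sometimes true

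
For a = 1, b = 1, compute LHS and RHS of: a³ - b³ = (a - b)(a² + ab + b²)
LHS = 1³ - 1³ = 0
RHS = (1 - 1)(1² + 1·1 + 1²) = 0

LHS = RHS: the two sides agree.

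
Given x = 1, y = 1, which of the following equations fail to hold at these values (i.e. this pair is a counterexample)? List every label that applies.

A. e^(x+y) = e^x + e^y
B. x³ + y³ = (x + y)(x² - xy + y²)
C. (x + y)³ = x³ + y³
Evaluating each claim at the given values:
A. LHS = e^2 ≈ 7.389, RHS = 2·e ≈ 5.437 → fails here (LHS ≠ RHS)
B. LHS = 2, RHS = 2 → holds here (LHS = RHS)
C. LHS = 8, RHS = 2 → fails here (LHS ≠ RHS)

Answer: A, C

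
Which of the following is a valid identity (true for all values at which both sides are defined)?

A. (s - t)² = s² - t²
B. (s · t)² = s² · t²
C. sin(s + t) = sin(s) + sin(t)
A: fails at (2, 3) — LHS = 1, RHS = -5.
B: holds — e.g. at (2, 4), both sides equal 64.
C: fails at (4, 6) — LHS = sin(10) ≈ -0.544, RHS = sin(4) + sin(6) ≈ -1.036.

Answer: B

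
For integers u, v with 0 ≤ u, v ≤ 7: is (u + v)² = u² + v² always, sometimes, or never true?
Sometimes true

It holds at (u, v) = (2, 0) (both sides equal 4), but fails at (u, v) = (7, 4) (LHS = 121, RHS = 65).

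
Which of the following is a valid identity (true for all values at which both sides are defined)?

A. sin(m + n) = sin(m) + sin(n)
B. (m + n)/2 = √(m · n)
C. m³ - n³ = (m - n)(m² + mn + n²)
A: fails at (3, 4) — LHS = sin(7) ≈ 0.657, RHS = sin(4) + sin(3) ≈ -0.6157.
B: fails at (2, 5) — LHS = 7/2, RHS = √(10) ≈ 3.162.
C: holds — e.g. at (3, 7), both sides equal -316.

Answer: C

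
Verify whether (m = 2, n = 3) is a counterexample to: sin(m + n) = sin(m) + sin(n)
Yes

Substituting m = 2, n = 3:
LHS = sin(2 + 3) = sin(5) ≈ -0.9589
RHS = sin(2) + sin(3) ≈ 1.05

Since LHS ≠ RHS, this pair disproves the claim.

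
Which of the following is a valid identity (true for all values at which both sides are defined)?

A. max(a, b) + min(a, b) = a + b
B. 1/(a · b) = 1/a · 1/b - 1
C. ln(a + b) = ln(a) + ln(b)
A

A: holds — e.g. at (3, 4), both sides equal 7.
B: fails at (3, 5) — LHS = 1/15, RHS = -14/15.
C: fails at (1, 2) — LHS = ln(3) ≈ 1.099, RHS = ln(2) ≈ 0.6931.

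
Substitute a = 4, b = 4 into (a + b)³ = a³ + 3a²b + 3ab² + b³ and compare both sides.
LHS = (4 + 4)³ = 512
RHS = 4³ + 3·4²·4 + 3·4·4² + 4³ = 512

LHS = RHS: the two sides agree.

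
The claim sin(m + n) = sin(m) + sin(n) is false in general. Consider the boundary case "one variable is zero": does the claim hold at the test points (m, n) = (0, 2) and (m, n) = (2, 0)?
At (0, 2): LHS = sin(2) ≈ 0.9093, RHS = sin(2) ≈ 0.9093 → equal
At (2, 0): LHS = sin(2) ≈ 0.9093, RHS = sin(2) ≈ 0.9093 → equal

So the claim does hold at both of these boundary points, even though it is not an identity.

Answer: Yes, holds at both test points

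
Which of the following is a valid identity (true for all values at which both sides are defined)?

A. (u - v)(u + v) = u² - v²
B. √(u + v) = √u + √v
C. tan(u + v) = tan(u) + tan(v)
A: holds — e.g. at (5, 8), both sides equal -39.
B: fails at (2, 3) — LHS = √(5) ≈ 2.236, RHS = √(2) + √(3) ≈ 3.146.
C: fails at (2, 4) — LHS = tan(6) ≈ -0.291, RHS = tan(2) + tan(4) ≈ -1.027.

Answer: A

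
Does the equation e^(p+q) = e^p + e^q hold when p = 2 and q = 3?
Fails

Substituting p = 2, q = 3:

LHS = e^(2+3) = e^5 ≈ 148.4
RHS = e^2 + e^3 ≈ 27.47

LHS ≠ RHS, so the equation does not hold at this point.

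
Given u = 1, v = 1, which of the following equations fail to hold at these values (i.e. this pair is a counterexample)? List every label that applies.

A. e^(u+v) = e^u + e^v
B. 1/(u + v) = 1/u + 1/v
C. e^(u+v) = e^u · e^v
Evaluating each claim at the given values:
A. LHS = e^2 ≈ 7.389, RHS = 2·e ≈ 5.437 → fails here (LHS ≠ RHS)
B. LHS = 1/2, RHS = 2 → fails here (LHS ≠ RHS)
C. LHS = e^2 ≈ 7.389, RHS = e^2 ≈ 7.389 → holds here (LHS = RHS)

Answer: A, B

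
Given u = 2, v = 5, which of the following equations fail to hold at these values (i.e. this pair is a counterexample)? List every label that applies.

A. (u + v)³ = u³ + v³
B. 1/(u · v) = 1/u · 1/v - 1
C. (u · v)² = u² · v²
Evaluating each claim at the given values:
A. LHS = 343, RHS = 133 → fails here (LHS ≠ RHS)
B. LHS = 1/10, RHS = -9/10 → fails here (LHS ≠ RHS)
C. LHS = 100, RHS = 100 → holds here (LHS = RHS)

Answer: A, B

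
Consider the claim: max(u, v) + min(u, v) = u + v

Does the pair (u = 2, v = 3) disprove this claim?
No

Substituting u = 2, v = 3:
LHS = max(2, 3) + min(2, 3) = 5
RHS = 2 + 3 = 5

The sides agree, so this pair does not disprove the claim.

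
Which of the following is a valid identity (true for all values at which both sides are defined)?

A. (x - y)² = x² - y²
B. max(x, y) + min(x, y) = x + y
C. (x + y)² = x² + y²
A: fails at (2, 4) — LHS = 4, RHS = -12.
B: holds — e.g. at (2, 7), both sides equal 9.
C: fails at (2, 3) — LHS = 25, RHS = 13.

Answer: B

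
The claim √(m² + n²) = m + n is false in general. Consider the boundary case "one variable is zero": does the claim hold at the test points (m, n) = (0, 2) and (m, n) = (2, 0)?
At (0, 2): LHS = 2, RHS = 2 → equal
At (2, 0): LHS = 2, RHS = 2 → equal

So the claim does hold at both of these boundary points, even though it is not an identity.

Answer: Yes, holds at both test points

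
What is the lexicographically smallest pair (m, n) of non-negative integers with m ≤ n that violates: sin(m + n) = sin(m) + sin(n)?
At (0, 4): both sides equal sin(4) ≈ -0.7568, so it holds there.
At (0, 5): both sides equal sin(5) ≈ -0.9589, so it holds there.

Substituting (1, 1) into the claim:
LHS = sin(1 + 1) = sin(2) ≈ 0.9093
RHS = sin(1) + sin(1) = 2·sin(1) ≈ 1.683

Since LHS ≠ RHS, this pair disproves the claim, and no lexicographically smaller pair (m ≤ n, non-negative integers) does.

For instance (7, 7) is also a counterexample (LHS = sin(14) ≈ 0.9906, RHS = 2·sin(7) ≈ 1.314), but it's lexicographically larger.

Answer: (m, n) = (1, 1)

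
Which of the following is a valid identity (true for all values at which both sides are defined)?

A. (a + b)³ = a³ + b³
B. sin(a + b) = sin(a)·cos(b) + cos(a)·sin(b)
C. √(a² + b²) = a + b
A: fails at (2, 4) — LHS = 216, RHS = 72.
B: holds — e.g. at (0, 1), both sides equal sin(1) ≈ 0.8415.
C: fails at (3, 3) — LHS = 3·√(2) ≈ 4.243, RHS = 6.

Answer: B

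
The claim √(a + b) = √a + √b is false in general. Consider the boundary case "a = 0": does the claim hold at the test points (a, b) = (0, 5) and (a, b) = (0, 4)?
Yes, holds at both test points

At (0, 5): LHS = √(5) ≈ 2.236, RHS = √(5) ≈ 2.236 → equal
At (0, 4): LHS = 2, RHS = 2 → equal

So the claim does hold at both of these boundary points, even though it is not an identity.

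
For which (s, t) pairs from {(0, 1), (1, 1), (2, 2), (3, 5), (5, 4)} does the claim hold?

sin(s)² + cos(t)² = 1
(1, 1), (2, 2)

Testing each pair:
(0, 1): LHS = cos(1)² ≈ 0.2919, RHS = 1 → fails
(1, 1): LHS = cos(1)² + sin(1)² = 1, RHS = 1 → holds
(2, 2): LHS = cos(2)² + sin(2)² = 1, RHS = 1 → holds
(3, 5): LHS = sin(3)² + cos(5)² ≈ 0.1004, RHS = 1 → fails
(5, 4): LHS = cos(4)² + sin(5)² ≈ 1.347, RHS = 1 → fails

2 of 5 pairs satisfy the claim.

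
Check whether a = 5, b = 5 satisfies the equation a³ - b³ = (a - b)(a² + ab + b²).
Substituting a = 5, b = 5:

LHS = 5³ - 5³ = 0
RHS = (5 - 5)(5² + 5·5 + 5²) = 0

LHS = RHS, so the equation holds at this point.

Answer: Holds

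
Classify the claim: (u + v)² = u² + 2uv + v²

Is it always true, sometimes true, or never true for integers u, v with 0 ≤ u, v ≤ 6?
Always true

The identity holds for every pair in the range. For instance at (u, v) = (1, 1): both sides equal 4.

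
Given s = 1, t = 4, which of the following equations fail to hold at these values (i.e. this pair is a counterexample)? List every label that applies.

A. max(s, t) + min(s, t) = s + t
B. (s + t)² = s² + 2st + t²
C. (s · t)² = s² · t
Evaluating each claim at the given values:
A. LHS = 5, RHS = 5 → holds here (LHS = RHS)
B. LHS = 25, RHS = 25 → holds here (LHS = RHS)
C. LHS = 16, RHS = 4 → fails here (LHS ≠ RHS)

Answer: C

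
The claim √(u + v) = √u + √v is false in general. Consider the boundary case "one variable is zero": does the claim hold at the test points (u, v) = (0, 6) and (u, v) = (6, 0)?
Yes, holds at both test points

At (0, 6): LHS = √(6) ≈ 2.449, RHS = √(6) ≈ 2.449 → equal
At (6, 0): LHS = √(6) ≈ 2.449, RHS = √(6) ≈ 2.449 → equal

So the claim does hold at both of these boundary points, even though it is not an identity.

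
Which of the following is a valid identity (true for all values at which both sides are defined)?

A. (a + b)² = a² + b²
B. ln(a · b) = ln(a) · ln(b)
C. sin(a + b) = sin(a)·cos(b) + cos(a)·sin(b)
C

A: fails at (2, 4) — LHS = 36, RHS = 20.
B: fails at (2, 2) — LHS = ln(4) ≈ 1.386, RHS = ln(2)² ≈ 0.4805.
C: holds — e.g. at (6, 7), both sides equal sin(13) ≈ 0.4202.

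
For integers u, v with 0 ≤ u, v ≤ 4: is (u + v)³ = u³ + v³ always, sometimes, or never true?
Sometimes true

It holds at (u, v) = (0, 2) (both sides equal 8), but fails at (u, v) = (2, 2) (LHS = 64, RHS = 16).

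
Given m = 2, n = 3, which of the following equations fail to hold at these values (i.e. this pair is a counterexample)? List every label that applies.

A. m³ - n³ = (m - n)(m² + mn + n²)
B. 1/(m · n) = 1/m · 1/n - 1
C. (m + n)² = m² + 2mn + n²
B

Evaluating each claim at the given values:
A. LHS = -19, RHS = -19 → holds here (LHS = RHS)
B. LHS = 1/6, RHS = -5/6 → fails here (LHS ≠ RHS)
C. LHS = 25, RHS = 25 → holds here (LHS = RHS)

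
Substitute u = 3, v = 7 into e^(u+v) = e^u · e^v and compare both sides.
LHS = e^(3+7) = e^10 ≈ 22026.5
RHS = e^3 · e^7 = e^10 ≈ 22026.5

LHS = RHS: the two sides agree.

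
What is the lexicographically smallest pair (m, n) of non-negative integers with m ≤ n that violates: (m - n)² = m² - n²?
(m, n) = (0, 1)

At (0, 0): both sides equal 0, so it holds there.

Substituting (0, 1) into the claim:
LHS = (0 - 1)² = 1
RHS = 0² - 1² = -1

Since LHS ≠ RHS, this pair disproves the claim, and no lexicographically smaller pair (m ≤ n, non-negative integers) does.

For instance (4, 7) is also a counterexample (LHS = 9, RHS = -33), but it's lexicographically larger.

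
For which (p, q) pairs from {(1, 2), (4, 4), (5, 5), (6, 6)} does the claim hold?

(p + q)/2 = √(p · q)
(4, 4), (5, 5), (6, 6)

Testing each pair:
(1, 2): LHS = 3/2, RHS = √(2) ≈ 1.414 → fails
(4, 4): LHS = 4, RHS = 4 → holds
(5, 5): LHS = 5, RHS = 5 → holds
(6, 6): LHS = 6, RHS = 6 → holds

3 of 4 pairs satisfy the claim.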